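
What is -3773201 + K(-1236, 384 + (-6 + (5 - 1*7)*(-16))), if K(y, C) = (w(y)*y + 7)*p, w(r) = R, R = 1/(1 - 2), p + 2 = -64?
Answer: -3855239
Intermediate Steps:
p = -66 (p = -2 - 64 = -66)
R = -1 (R = 1/(-1) = -1)
w(r) = -1
K(y, C) = -462 + 66*y (K(y, C) = (-y + 7)*(-66) = (7 - y)*(-66) = -462 + 66*y)
-3773201 + K(-1236, 384 + (-6 + (5 - 1*7)*(-16))) = -3773201 + (-462 + 66*(-1236)) = -3773201 + (-462 - 81576) = -3773201 - 82038 = -3855239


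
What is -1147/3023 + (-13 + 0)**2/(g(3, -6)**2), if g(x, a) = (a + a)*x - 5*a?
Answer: 469595/108828 ≈ 4.3150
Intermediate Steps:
g(x, a) = -5*a + 2*a*x (g(x, a) = (2*a)*x - 5*a = 2*a*x - 5*a = -5*a + 2*a*x)
-1147/3023 + (-13 + 0)**2/(g(3, -6)**2) = -1147/3023 + (-13 + 0)**2/((-6*(-5 + 2*3))**2) = -1147*1/3023 + (-13)**2/((-6*(-5 + 6))**2) = -1147/3023 + 169/((-6*1)**2) = -1147/3023 + 169/((-6)**2) = -1147/3023 + 169/36 = 469595/108828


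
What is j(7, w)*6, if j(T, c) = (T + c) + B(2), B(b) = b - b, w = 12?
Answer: 114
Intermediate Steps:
B(b) = 0
j(T, c) = T + c (j(T, c) = (T + c) + 0 = T + c)
j(7, w)*6 = (7 + 12)*6 = 19*6 = 114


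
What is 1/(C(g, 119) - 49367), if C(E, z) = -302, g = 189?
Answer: -1/49669 ≈ -2.0133e-5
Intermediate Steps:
1/(C(g, 119) - 49367) = 1/(-302 - 49367) = 1/(-49669) = -1/49669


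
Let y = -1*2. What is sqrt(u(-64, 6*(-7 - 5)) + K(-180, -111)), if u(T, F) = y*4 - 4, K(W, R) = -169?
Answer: I*sqrt(181) ≈ 13.454*I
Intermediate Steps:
y = -2
u(T, F) = -12 (u(T, F) = -2*4 - 4 = -8 - 4 = -12)
sqrt(u(-64, 6*(-7 - 5)) + K(-180, -111)) = sqrt(-12 - 169) = sqrt(-181) = I*sqrt(181)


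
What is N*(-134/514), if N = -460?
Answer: 30820/257 ≈ 119.92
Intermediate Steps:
N*(-134/514) = -(-61640)/514 = -460*(-67/257) = 30820/257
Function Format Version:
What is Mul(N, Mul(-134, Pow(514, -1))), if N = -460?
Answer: Rational(30820, 257) ≈ 119.92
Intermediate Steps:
Mul(N, Mul(-134, Pow(514, -1))) = Mul(-460, Mul(-134, Pow(514, -1))) = Mul(-460, Mul(-134, Rational(1, 514))) = Mul(-460, Rational(-67, 257)) = Rational(30820, 257)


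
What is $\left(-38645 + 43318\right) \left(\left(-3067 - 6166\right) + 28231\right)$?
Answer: $88777654$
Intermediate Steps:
$\left(-38645 + 43318\right) \left(\left(-3067 - 6166\right) + 28231\right) = 4673 \left(-9233 + 28231\right) = 4673 \cdot 18998 = 88777654$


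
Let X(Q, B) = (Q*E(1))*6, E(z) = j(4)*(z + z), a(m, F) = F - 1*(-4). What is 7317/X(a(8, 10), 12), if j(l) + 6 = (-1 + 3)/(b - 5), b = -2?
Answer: -2439/352 ≈ -6.9290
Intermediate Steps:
j(l) = -44/7 (j(l) = -6 + (-1 + 3)/(-2 - 5) = -6 + 2/(-7) = -6 + 2*(-1/7) = -6 - 2/7 = -44/7)
a(m, F) = 4 + F (a(m, F) = F + 4 = 4 + F)
E(z) = -88*z/7 (E(z) = -44*(z + z)/7 = -88*z/7)
X(Q, B) = -528*Q/7 (X(Q, B) = (Q*(-88/7*1))*6 = (Q*(-88/7))*6 = -88*Q/7*6 = -528*Q/7)
7317/X(a(8, 10), 12) = 7317/((-528*(4 + 10)/7)) = 7317/((-528/7*14)) = 7317/(-1056) = 7317*(-1/1056) = -2439/352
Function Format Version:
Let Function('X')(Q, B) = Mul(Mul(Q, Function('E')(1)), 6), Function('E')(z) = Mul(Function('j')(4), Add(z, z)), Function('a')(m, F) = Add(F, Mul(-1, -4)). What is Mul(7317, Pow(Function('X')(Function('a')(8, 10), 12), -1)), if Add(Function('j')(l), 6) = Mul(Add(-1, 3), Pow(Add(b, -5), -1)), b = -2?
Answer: Rational(-2439, 352) ≈ -6.9290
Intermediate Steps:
Function('j')(l) = Rational(-44, 7) (Function('j')(l) = Add(-6, Mul(Add(-1, 3), Pow(Add(-2, -5), -1))) = Add(-6, Mul(2, Pow(-7, -1))) = Add(-6, Mul(2, Rational(-1, 7))) = Add(-6, Rational(-2, 7)) = Rational(-44, 7))
Function('a')(m, F) = Add(4, F) (Function('a')(m, F) = Add(F, 4) = Add(4, F))
Function('E')(z) = Mul(Rational(-88, 7), z) (Function('E')(z) = Mul(Rational(-44, 7), Add(z, z)) = Mul(Rational(-44, 7), Mul(2, z)) = Mul(Rational(-88, 7), z))
Function('X')(Q, B) = Mul(Rational(-528, 7), Q) (Function('X')(Q, B) = Mul(Mul(Q, Mul(Rational(-88, 7), 1)), 6) = Mul(Mul(Q, Rational(-88, 7)), 6) = Mul(Mul(Rational(-88, 7), Q), 6) = Mul(Rational(-528, 7), Q))
Mul(7317, Pow(Function('X')(Function('a')(8, 10), 12), -1)) = Mul(7317, Pow(Mul(Rational(-528, 7), Add(4, 10)), -1)) = Mul(7317, Pow(Mul(Rational(-528, 7), 14), -1)) = Mul(7317, Pow(-1056, -1)) = Mul(7317, Rational(-1, 1056)) = Rational(-2439, 352)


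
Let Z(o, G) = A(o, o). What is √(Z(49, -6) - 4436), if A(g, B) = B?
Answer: I*√4387 ≈ 66.234*I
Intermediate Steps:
Z(o, G) = o
√(Z(49, -6) - 4436) = √(49 - 4436) = √(-4387) = I*√4387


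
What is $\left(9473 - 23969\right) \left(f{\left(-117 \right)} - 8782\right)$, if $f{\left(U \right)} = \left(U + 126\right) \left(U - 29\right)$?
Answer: $146351616$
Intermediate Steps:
$f{\left(U \right)} = \left(-29 + U\right) \left(126 + U\right)$ ($f{\left(U \right)} = \left(126 + U\right) \left(-29 + U\right) = \left(-29 + U\right) \left(126 + U\right)$)
$\left(9473 - 23969\right) \left(f{\left(-117 \right)} - 8782\right) = \left(9473 - 23969\right) \left(\left(-3654 + \left(-117\right)^{2} + 97 \left(-117\right)\right) - 8782\right) = - 14496 \left(\left(-3654 + 13689 - 11349\right) - 8782\right) = - 14496 \left(-1314 - 8782\right) = \left(-14496\right) \left(-10096\right) = 146351616$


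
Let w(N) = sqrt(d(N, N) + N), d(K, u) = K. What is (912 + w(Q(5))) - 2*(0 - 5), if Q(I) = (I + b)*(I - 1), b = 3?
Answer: 930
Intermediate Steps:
Q(I) = (-1 + I)*(3 + I) (Q(I) = (I + 3)*(I - 1) = (3 + I)*(-1 + I) = (-1 + I)*(3 + I))
w(N) = sqrt(2)*sqrt(N) (w(N) = sqrt(N + N) = sqrt(2*N) = sqrt(2)*sqrt(N))
(912 + w(Q(5))) - 2*(0 - 5) = (912 + sqrt(2)*sqrt(-3 + 5**2 + 2*5)) - 2*(0 - 5) = (912 + sqrt(2)*sqrt(-3 + 25 + 10)) - 2*(-5) = (912 + sqrt(2)*sqrt(32)) + 10 = (912 + sqrt(2)*(4*sqrt(2))) + 10 = (912 + 8) + 10 = 920 + 10 = 930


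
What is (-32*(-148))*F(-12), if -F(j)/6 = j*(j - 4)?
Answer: -5455872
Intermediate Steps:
F(j) = -6*j*(-4 + j) (F(j) = -6*j*(j - 4) = -6*j*(-4 + j))
(-32*(-148))*F(-12) = (-32*(-148))*(6*(-12)*(4 - 1*(-12))) = 4736*(6*(-12)*(4 + 12)) = 4736*(6*(-12)*16) = 4736*(-1152) = -5455872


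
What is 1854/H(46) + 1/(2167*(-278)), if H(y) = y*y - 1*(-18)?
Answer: 50767985/58435322 ≈ 0.86879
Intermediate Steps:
H(y) = 18 + y**2 (H(y) = y**2 + 18 = 18 + y**2)
1854/H(46) + 1/(2167*(-278)) = 1854/(18 + 46**2) + 1/(2167*(-278)) = 1854/(18 + 2116) + (1/2167)*(-1/278) = 1854/2134 - 1/602426 = 1854*(1/2134) - 1/602426 = 927/1067 - 1/602426 = 50767985/58435322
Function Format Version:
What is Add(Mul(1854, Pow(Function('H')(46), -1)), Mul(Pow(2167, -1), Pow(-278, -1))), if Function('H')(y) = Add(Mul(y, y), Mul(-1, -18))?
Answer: Rational(50767985, 58435322) ≈ 0.86879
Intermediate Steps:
Function('H')(y) = Add(18, Pow(y, 2)) (Function('H')(y) = Add(Pow(y, 2), 18) = Add(18, Pow(y, 2)))
Add(Mul(1854, Pow(Function('H')(46), -1)), Mul(Pow(2167, -1), Pow(-278, -1))) = Add(Mul(1854, Pow(Add(18, Pow(46, 2)), -1)), Mul(Pow(2167, -1), Pow(-278, -1))) = Add(Mul(1854, Pow(Add(18, 2116), -1)), Mul(Rational(1, 2167), Rational(-1, 278))) = Add(Mul(1854, Pow(2134, -1)), Rational(-1, 602426)) = Add(Mul(1854, Rational(1, 2134)), Rational(-1, 602426)) = Add(Rational(927, 1067), Rational(-1, 602426)) = Rational(50767985, 58435322)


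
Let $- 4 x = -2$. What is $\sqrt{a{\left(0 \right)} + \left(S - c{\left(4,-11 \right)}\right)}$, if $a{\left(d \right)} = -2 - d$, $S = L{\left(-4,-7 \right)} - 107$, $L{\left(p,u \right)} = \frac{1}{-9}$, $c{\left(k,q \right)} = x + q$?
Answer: $\frac{5 i \sqrt{142}}{6} \approx 9.9303 i$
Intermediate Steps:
$x = \frac{1}{2}$ ($x = \left(- \frac{1}{4}\right) \left(-2\right) = \frac{1}{2} \approx 0.5$)
$c{\left(k,q \right)} = \frac{1}{2} + q$
$L{\left(p,u \right)} = - \frac{1}{9}$
$S = - \frac{964}{9}$ ($S = - \frac{1}{9} - 107 = - \frac{964}{9} \approx -107.11$)
$\sqrt{a{\left(0 \right)} + \left(S - c{\left(4,-11 \right)}\right)} = \sqrt{\left(-2 - 0\right) - \frac{1739}{18}} = \sqrt{\left(-2 + 0\right) - \frac{1739}{18}} = \sqrt{-2 + \left(- \frac{964}{9} + \frac{21}{2}\right)} = \sqrt{-2 - \frac{1739}{18}} = \sqrt{- \frac{1775}{18}} = \frac{5 i \sqrt{142}}{6}$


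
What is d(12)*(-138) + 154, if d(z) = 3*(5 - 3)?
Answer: -674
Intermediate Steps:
d(z) = 6 (d(z) = 3*2 = 6)
d(12)*(-138) + 154 = 6*(-138) + 154 = -828 + 154 = -674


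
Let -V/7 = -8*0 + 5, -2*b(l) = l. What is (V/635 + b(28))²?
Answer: 3186225/16129 ≈ 197.55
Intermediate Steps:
b(l) = -l/2
V = -35 (V = -7*(-8*0 + 5) = -7*(0 + 5) = -7*5 = -35)
(V/635 + b(28))² = (-35/635 - ½*28)² = (-35*1/635 - 14)² = (-7/127 - 14)² = (-1785/127)² = 3186225/16129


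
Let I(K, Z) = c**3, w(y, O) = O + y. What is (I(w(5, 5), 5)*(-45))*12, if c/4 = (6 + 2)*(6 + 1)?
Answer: -6069288960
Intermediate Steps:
c = 224 (c = 4*((6 + 2)*(6 + 1)) = 4*(8*7) = 4*56 = 224)
I(K, Z) = 11239424 (I(K, Z) = 224**3 = 11239424)
(I(w(5, 5), 5)*(-45))*12 = (11239424*(-45))*12 = -505774080*12 = -6069288960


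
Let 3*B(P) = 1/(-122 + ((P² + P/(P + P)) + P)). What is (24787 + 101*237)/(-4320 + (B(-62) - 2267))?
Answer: -82317324/11128483 ≈ -7.3970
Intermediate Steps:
B(P) = 1/(3*(-243/2 + P + P²)) (B(P) = 1/(3*(-122 + ((P² + P/(P + P)) + P))) = 1/(3*(-122 + ((P² + P/((2*P))) + P))) = 1/(3*(-122 + ((P² + (1/(2*P))*P) + P))) = 1/(3*(-122 + ((P² + ½) + P))) = 1/(3*(-122 + ((½ + P²) + P))) = 1/(3*(-122 + (½ + P + P²))) = 1/(3*(-243/2 + P + P²)))
(24787 + 101*237)/(-4320 + (B(-62) - 2267)) = (24787 + 101*237)/(-4320 + (2/(3*(-243 + 2*(-62) + 2*(-62)²)) - 2267)) = (24787 + 23937)/(-4320 + (2/(3*(-243 - 124 + 2*3844)) - 2267)) = 48724/(-4320 + (2/(3*(-243 - 124 + 7688)) - 2267)) = 48724/(-4320 + ((⅔)/7321 - 2267)) = 48724/(-4320 + ((⅔)*(1/7321) - 2267)) = 48724/(-4320 + (2/21963 - 2267)) = 48724/(-4320 - 49790119/21963) = 48724/(-144670279/21963) = 48724*(-21963/144670279) = -82317324/11128483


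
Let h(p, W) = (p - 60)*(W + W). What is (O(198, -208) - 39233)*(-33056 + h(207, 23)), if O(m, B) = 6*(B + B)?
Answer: 1097222326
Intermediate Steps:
O(m, B) = 12*B (O(m, B) = 6*(2*B) = 12*B)
h(p, W) = 2*W*(-60 + p) (h(p, W) = (-60 + p)*(2*W) = 2*W*(-60 + p))
(O(198, -208) - 39233)*(-33056 + h(207, 23)) = (12*(-208) - 39233)*(-33056 + 2*23*(-60 + 207)) = (-2496 - 39233)*(-33056 + 2*23*147) = -41729*(-33056 + 6762) = -41729*(-26294) = 1097222326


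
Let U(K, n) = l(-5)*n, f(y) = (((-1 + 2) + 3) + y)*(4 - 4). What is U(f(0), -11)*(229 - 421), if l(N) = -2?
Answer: -4224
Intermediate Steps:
f(y) = 0 (f(y) = ((1 + 3) + y)*0 = (4 + y)*0 = 0)
U(K, n) = -2*n
U(f(0), -11)*(229 - 421) = (-2*(-11))*(229 - 421) = 22*(-192) = -4224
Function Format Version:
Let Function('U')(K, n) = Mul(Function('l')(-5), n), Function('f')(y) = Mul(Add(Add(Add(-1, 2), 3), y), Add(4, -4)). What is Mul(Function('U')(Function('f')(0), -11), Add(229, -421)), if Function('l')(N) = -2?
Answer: -4224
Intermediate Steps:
Function('f')(y) = 0 (Function('f')(y) = Mul(Add(Add(1, 3), y), 0) = Mul(Add(4, y), 0) = 0)
Function('U')(K, n) = Mul(-2, n)
Mul(Function('U')(Function('f')(0), -11), Add(229, -421)) = Mul(Mul(-2, -11), Add(229, -421)) = Mul(22, -192) = -4224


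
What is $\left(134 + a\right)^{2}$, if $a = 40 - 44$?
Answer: $16900$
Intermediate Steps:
$a = -4$
$\left(134 + a\right)^{2} = \left(134 - 4\right)^{2} = 130^{2} = 16900$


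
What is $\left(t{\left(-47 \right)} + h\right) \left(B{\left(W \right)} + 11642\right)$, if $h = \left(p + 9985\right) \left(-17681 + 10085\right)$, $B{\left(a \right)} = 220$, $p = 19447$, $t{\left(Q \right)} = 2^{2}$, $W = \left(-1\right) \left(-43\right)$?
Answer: $-2651933581416$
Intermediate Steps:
$W = 43$
$t{\left(Q \right)} = 4$
$h = -223565472$ ($h = \left(19447 + 9985\right) \left(-17681 + 10085\right) = 29432 \left(-7596\right) = -223565472$)
$\left(t{\left(-47 \right)} + h\right) \left(B{\left(W \right)} + 11642\right) = \left(4 - 223565472\right) \left(220 + 11642\right) = \left(-223565468\right) 11862 = -2651933581416$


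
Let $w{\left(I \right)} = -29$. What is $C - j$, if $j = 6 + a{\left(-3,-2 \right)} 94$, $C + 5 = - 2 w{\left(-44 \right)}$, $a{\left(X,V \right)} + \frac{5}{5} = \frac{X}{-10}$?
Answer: $\frac{564}{5} \approx 112.8$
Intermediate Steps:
$a{\left(X,V \right)} = -1 - \frac{X}{10}$ ($a{\left(X,V \right)} = -1 + \frac{X}{-10} = -1 + X \left(- \frac{1}{10}\right) = -1 - \frac{X}{10}$)
$C = 53$ ($C = -5 - -58 = -5 + 58 = 53$)
$j = - \frac{299}{5}$ ($j = 6 + \left(-1 - - \frac{3}{10}\right) 94 = 6 + \left(-1 + \frac{3}{10}\right) 94 = 6 - \frac{329}{5} = - \frac{299}{5} \approx -59.8$)
$C - j = 53 - - \frac{299}{5} = 53 + \frac{299}{5} = \frac{564}{5}$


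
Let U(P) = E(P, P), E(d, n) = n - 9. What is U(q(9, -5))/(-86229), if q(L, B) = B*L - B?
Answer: 49/86229 ≈ 0.00056825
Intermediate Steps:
q(L, B) = -B + B*L
E(d, n) = -9 + n
U(P) = -9 + P
U(q(9, -5))/(-86229) = (-9 - 5*(-1 + 9))/(-86229) = (-9 - 5*8)*(-1/86229) = (-9 - 40)*(-1/86229) = -49*(-1/86229) = 49/86229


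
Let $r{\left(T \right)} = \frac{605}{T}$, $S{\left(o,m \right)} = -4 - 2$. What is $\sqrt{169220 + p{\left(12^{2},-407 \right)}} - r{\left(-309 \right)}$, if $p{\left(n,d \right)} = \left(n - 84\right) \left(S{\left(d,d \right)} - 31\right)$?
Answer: $\frac{605}{309} + 10 \sqrt{1670} \approx 410.61$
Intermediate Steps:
$S{\left(o,m \right)} = -6$
$p{\left(n,d \right)} = 3108 - 37 n$ ($p{\left(n,d \right)} = \left(n - 84\right) \left(-6 - 31\right) = \left(-84 + n\right) \left(-37\right) = 3108 - 37 n$)
$\sqrt{169220 + p{\left(12^{2},-407 \right)}} - r{\left(-309 \right)} = \sqrt{169220 + \left(3108 - 37 \cdot 12^{2}\right)} - \frac{605}{-309} = \sqrt{169220 + \left(3108 - 5328\right)} - 605 \left(- \frac{1}{309}\right) = \sqrt{169220 + \left(3108 - 5328\right)} - - \frac{605}{309} = \sqrt{169220 - 2220} + \frac{605}{309} = \sqrt{167000} + \frac{605}{309} = 10 \sqrt{1670} + \frac{605}{309} = \frac{605}{309} + 10 \sqrt{1670}$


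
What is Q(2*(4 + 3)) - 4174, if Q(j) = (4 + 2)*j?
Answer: -4090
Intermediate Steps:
Q(j) = 6*j
Q(2*(4 + 3)) - 4174 = 6*(2*(4 + 3)) - 4174 = 6*(2*7) - 4174 = 6*14 - 4174 = 84 - 4174 = -4090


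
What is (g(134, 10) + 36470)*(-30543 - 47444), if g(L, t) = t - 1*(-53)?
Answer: -2849099071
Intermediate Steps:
g(L, t) = 53 + t (g(L, t) = t + 53 = 53 + t)
(g(134, 10) + 36470)*(-30543 - 47444) = ((53 + 10) + 36470)*(-30543 - 47444) = (63 + 36470)*(-77987) = 36533*(-77987) = -2849099071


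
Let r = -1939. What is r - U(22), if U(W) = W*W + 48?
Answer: -2471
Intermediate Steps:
U(W) = 48 + W² (U(W) = W² + 48 = 48 + W²)
r - U(22) = -1939 - (48 + 22²) = -1939 - (48 + 484) = -1939 - 1*532 = -1939 - 532 = -2471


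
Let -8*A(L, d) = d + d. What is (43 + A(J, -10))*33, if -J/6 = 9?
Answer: 3003/2 ≈ 1501.5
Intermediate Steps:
J = -54 (J = -6*9 = -54)
A(L, d) = -d/4 (A(L, d) = -(d + d)/8 = -d/4)
(43 + A(J, -10))*33 = (43 - 1/4*(-10))*33 = (43 + 5/2)*33 = (91/2)*33 = 3003/2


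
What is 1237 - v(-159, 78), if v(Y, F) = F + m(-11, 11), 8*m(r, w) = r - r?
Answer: 1159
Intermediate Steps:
m(r, w) = 0 (m(r, w) = (r - r)/8 = (⅛)*0 = 0)
v(Y, F) = F (v(Y, F) = F + 0 = F)
1237 - v(-159, 78) = 1237 - 1*78 = 1237 - 78 = 1159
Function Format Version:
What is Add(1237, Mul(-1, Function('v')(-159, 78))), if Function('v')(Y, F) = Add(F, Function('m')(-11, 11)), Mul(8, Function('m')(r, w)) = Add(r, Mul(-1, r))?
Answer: 1159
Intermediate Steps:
Function('m')(r, w) = 0 (Function('m')(r, w) = Mul(Rational(1, 8), Add(r, Mul(-1, r))) = Mul(Rational(1, 8), 0) = 0)
Function('v')(Y, F) = F (Function('v')(Y, F) = Add(F, 0) = F)
Add(1237, Mul(-1, Function('v')(-159, 78))) = Add(1237, Mul(-1, 78)) = Add(1237, -78) = 1159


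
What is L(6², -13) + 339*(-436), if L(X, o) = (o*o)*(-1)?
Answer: -147973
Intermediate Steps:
L(X, o) = -o² (L(X, o) = o²*(-1) = -o²)
L(6², -13) + 339*(-436) = -1*(-13)² + 339*(-436) = -1*169 - 147804 = -169 - 147804 = -147973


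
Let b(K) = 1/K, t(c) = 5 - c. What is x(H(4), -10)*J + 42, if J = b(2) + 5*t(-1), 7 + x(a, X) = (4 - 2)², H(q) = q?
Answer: -99/2 ≈ -49.500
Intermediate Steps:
x(a, X) = -3 (x(a, X) = -7 + (4 - 2)² = -7 + 2² = -7 + 4 = -3)
J = 61/2 (J = 1/2 + 5*(5 - 1*(-1)) = ½ + 5*(5 + 1) = ½ + 5*6 = ½ + 30 = 61/2 ≈ 30.500)
x(H(4), -10)*J + 42 = -3*61/2 + 42 = -183/2 + 42 = -99/2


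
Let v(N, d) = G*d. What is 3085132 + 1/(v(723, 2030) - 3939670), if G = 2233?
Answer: 1830470518241/593320 ≈ 3.0851e+6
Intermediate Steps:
v(N, d) = 2233*d
3085132 + 1/(v(723, 2030) - 3939670) = 3085132 + 1/(2233*2030 - 3939670) = 3085132 + 1/(4532990 - 3939670) = 3085132 + 1/593320 = 1830470518241/593320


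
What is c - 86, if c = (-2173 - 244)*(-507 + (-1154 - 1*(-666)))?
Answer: 2404829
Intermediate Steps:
c = 2404915 (c = -2417*(-507 + (-1154 + 666)) = -2417*(-507 - 488) = -2417*(-995) = 2404915)
c - 86 = 2404915 - 86 = 2404829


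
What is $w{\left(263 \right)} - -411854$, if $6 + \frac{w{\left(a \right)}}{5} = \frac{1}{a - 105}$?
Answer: $\frac{65068197}{158} \approx 4.1182 \cdot 10^{5}$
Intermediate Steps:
$w{\left(a \right)} = -30 + \frac{5}{-105 + a}$ ($w{\left(a \right)} = -30 + \frac{5}{a - 105} = -30 + \frac{5}{-105 + a}$)
$w{\left(263 \right)} - -411854 = \frac{5 \left(631 - 1578\right)}{-105 + 263} - -411854 = \frac{5 \left(631 - 1578\right)}{158} + 411854 = 5 \cdot \frac{1}{158} \left(-947\right) + 411854 = - \frac{4735}{158} + 411854 = \frac{65068197}{158}$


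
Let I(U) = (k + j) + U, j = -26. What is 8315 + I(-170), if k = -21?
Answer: 8098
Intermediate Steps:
I(U) = -47 + U (I(U) = (-21 - 26) + U = -47 + U)
8315 + I(-170) = 8315 + (-47 - 170) = 8315 - 217 = 8098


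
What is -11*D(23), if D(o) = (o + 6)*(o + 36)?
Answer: -18821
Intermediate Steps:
D(o) = (6 + o)*(36 + o)
-11*D(23) = -11*(216 + 23² + 42*23) = -11*(216 + 529 + 966) = -11*1711 = -18821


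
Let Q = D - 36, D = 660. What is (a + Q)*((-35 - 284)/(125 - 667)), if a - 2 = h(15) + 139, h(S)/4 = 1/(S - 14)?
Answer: 245311/542 ≈ 452.60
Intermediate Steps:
h(S) = 4/(-14 + S) (h(S) = 4/(S - 14) = 4/(-14 + S))
Q = 624 (Q = 660 - 36 = 624)
a = 145 (a = 2 + (4/(-14 + 15) + 139) = 2 + (4/1 + 139) = 2 + (4*1 + 139) = 2 + (4 + 139) = 2 + 143 = 145)
(a + Q)*((-35 - 284)/(125 - 667)) = (145 + 624)*((-35 - 284)/(125 - 667)) = 769*(-319/(-542)) = 769*(-319*(-1/542)) = 769*(319/542) = 245311/542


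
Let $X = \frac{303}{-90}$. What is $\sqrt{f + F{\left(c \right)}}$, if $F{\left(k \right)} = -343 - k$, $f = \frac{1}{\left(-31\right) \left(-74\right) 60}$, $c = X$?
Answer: $\frac{i \sqrt{178729864190}}{22940} \approx 18.429 i$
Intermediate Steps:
$X = - \frac{101}{30}$ ($X = 303 \left(- \frac{1}{90}\right) = - \frac{101}{30} \approx -3.3667$)
$c = - \frac{101}{30} \approx -3.3667$
$f = \frac{1}{137640}$ ($f = \frac{1}{2294 \cdot 60} = \frac{1}{137640} \approx 7.2653 \cdot 10^{-6}$)
$\sqrt{f + F{\left(c \right)}} = \sqrt{\frac{1}{137640} - \frac{10189}{30}} = \sqrt{- \frac{15582377}{45880}} = \frac{i \sqrt{178729864190}}{22940}$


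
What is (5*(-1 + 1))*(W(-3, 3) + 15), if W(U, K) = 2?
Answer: 0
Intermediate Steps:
(5*(-1 + 1))*(W(-3, 3) + 15) = (5*(-1 + 1))*(2 + 15) = (5*0)*17 = 0*17 = 0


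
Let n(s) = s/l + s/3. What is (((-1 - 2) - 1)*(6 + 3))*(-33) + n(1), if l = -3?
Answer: 1188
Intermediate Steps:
n(s) = 0 (n(s) = s/(-3) + s/3 = s*(-1/3) + s*(1/3) = -s/3 + s/3 = 0)
(((-1 - 2) - 1)*(6 + 3))*(-33) + n(1) = (((-1 - 2) - 1)*(6 + 3))*(-33) + 0 = ((-3 - 1)*9)*(-33) + 0 = -4*9*(-33) + 0 = -36*(-33) + 0 = 1188 + 0 = 1188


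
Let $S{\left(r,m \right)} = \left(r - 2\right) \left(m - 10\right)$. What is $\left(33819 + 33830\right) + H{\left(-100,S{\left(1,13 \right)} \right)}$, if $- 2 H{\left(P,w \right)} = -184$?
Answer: $67741$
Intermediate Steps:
$S{\left(r,m \right)} = \left(-10 + m\right) \left(-2 + r\right)$ ($S{\left(r,m \right)} = \left(-2 + r\right) \left(-10 + m\right) = \left(-10 + m\right) \left(-2 + r\right)$)
$H{\left(P,w \right)} = 92$ ($H{\left(P,w \right)} = \left(- \frac{1}{2}\right) \left(-184\right) = 92$)
$\left(33819 + 33830\right) + H{\left(-100,S{\left(1,13 \right)} \right)} = \left(33819 + 33830\right) + 92 = 67649 + 92 = 67741$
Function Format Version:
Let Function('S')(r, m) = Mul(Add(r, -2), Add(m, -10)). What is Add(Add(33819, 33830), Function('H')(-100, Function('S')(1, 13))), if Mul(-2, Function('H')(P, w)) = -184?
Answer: 67741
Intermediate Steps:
Function('S')(r, m) = Mul(Add(-10, m), Add(-2, r)) (Function('S')(r, m) = Mul(Add(-2, r), Add(-10, m)) = Mul(Add(-10, m), Add(-2, r)))
Function('H')(P, w) = 92 (Function('H')(P, w) = Mul(Rational(-1, 2), -184) = 92)
Add(Add(33819, 33830), Function('H')(-100, Function('S')(1, 13))) = Add(Add(33819, 33830), 92) = Add(67649, 92) = 67741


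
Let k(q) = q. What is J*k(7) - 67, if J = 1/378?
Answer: -3617/54 ≈ -66.981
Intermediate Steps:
J = 1/378 ≈ 0.0026455
J*k(7) - 67 = (1/378)*7 - 67 = 1/54 - 67 = -3617/54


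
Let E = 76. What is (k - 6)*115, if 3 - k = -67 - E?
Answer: 16100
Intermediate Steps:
k = 146 (k = 3 - (-67 - 1*76) = 3 - (-67 - 76) = 3 - 1*(-143) = 3 + 143 = 146)
(k - 6)*115 = (146 - 6)*115 = 140*115 = 16100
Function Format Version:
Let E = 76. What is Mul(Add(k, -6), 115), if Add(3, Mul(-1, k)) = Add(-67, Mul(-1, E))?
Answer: 16100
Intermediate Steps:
k = 146 (k = Add(3, Mul(-1, Add(-67, Mul(-1, 76)))) = Add(3, Mul(-1, Add(-67, -76))) = Add(3, Mul(-1, -143)) = Add(3, 143) = 146)
Mul(Add(k, -6), 115) = Mul(Add(146, -6), 115) = Mul(140, 115) = 16100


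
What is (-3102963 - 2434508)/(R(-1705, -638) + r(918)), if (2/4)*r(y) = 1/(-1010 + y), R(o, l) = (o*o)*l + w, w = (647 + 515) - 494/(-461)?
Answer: 117427610026/39330360768065 ≈ 0.0029857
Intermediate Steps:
w = 536176/461 (w = 1162 - 494*(-1/461) = 1162 + 494/461 = 536176/461 ≈ 1163.1)
R(o, l) = 536176/461 + l*o² (R(o, l) = (o*o)*l + 536176/461 = o²*l + 536176/461 = l*o² + 536176/461 = 536176/461 + l*o²)
r(y) = 2/(-1010 + y)
(-3102963 - 2434508)/(R(-1705, -638) + r(918)) = (-3102963 - 2434508)/((536176/461 - 638*(-1705)²) + 2/(-1010 + 918)) = -5537471/((536176/461 - 638*2907025) + 2/(-92)) = -5537471/((536176/461 - 1854681950) + 2*(-1/92)) = -5537471/(-855007842774/461 - 1/46) = -5537471/(-39330360768065/21206) = -5537471*(-21206/39330360768065) = 117427610026/39330360768065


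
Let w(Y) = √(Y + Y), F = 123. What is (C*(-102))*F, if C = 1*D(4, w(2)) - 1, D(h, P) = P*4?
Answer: -87822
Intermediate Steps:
w(Y) = √2*√Y (w(Y) = √(2*Y) = √2*√Y)
D(h, P) = 4*P
C = 7 (C = 1*(4*(√2*√2)) - 1 = 1*(4*2) - 1 = 1*8 - 1 = 8 - 1 = 7)
(C*(-102))*F = (7*(-102))*123 = -714*123 = -87822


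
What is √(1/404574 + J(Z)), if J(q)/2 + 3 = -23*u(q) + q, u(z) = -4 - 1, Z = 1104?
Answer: 7*√8123878690494/404574 ≈ 49.315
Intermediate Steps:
u(z) = -5
J(q) = 224 + 2*q (J(q) = -6 + 2*(-23*(-5) + q) = -6 + 2*(115 + q) = -6 + (230 + 2*q) = 224 + 2*q)
√(1/404574 + J(Z)) = √(1/404574 + (224 + 2*1104)) = √(1/404574 + (224 + 2208)) = √(1/404574 + 2432) = √(983923969/404574) = 7*√8123878690494/404574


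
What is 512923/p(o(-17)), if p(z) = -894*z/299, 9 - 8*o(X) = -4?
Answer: -47188916/447 ≈ -1.0557e+5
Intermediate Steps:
o(X) = 13/8 (o(X) = 9/8 - ⅛*(-4) = 9/8 + ½ = 13/8)
p(z) = -894*z/299
512923/p(o(-17)) = 512923/((-894/299*13/8)) = 512923/(-447/92) = 512923*(-92/447) = -47188916/447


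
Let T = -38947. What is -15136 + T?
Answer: -54083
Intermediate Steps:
-15136 + T = -15136 - 38947 = -54083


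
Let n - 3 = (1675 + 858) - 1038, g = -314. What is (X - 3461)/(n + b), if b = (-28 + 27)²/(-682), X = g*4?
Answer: -3216994/1021635 ≈ -3.1489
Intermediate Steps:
X = -1256 (X = -314*4 = -1256)
n = 1498 (n = 3 + ((1675 + 858) - 1038) = 3 + (2533 - 1038) = 3 + 1495 = 1498)
b = -1/682 (b = (-1)²*(-1/682) = 1*(-1/682) = -1/682 ≈ -0.0014663)
(X - 3461)/(n + b) = (-1256 - 3461)/(1498 - 1/682) = -4717/1021635/682 = -4717*682/1021635 = -3216994/1021635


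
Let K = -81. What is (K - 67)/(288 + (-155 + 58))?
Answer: -148/191 ≈ -0.77487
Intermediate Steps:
(K - 67)/(288 + (-155 + 58)) = (-81 - 67)/(288 + (-155 + 58)) = -148/(288 - 97) = -148/191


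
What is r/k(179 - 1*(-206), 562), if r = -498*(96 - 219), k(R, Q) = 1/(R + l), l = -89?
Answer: 18131184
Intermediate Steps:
k(R, Q) = 1/(-89 + R) (k(R, Q) = 1/(R - 89) = 1/(-89 + R))
r = 61254 (r = -498*(-123) = 61254)
r/k(179 - 1*(-206), 562) = 61254/(1/(-89 + (179 - 1*(-206)))) = 61254/(1/(-89 + (179 + 206))) = 61254/(1/(-89 + 385)) = 61254/(1/296) = 61254*296 = 18131184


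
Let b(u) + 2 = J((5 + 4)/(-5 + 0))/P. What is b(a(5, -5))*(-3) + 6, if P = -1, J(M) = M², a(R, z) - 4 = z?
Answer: 543/25 ≈ 21.720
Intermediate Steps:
a(R, z) = 4 + z
b(u) = -131/25 (b(u) = -2 + ((5 + 4)/(-5 + 0))²/(-1) = -2 + (9/(-5))²*(-1) = -2 + (9*(-⅕))²*(-1) = -2 + (-9/5)²*(-1) = -2 + (81/25)*(-1) = -2 - 81/25 = -131/25)
b(a(5, -5))*(-3) + 6 = -131/25*(-3) + 6 = 393/25 + 6 = 543/25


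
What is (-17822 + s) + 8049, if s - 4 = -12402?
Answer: -22171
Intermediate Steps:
s = -12398 (s = 4 - 12402 = -12398)
(-17822 + s) + 8049 = (-17822 - 12398) + 8049 = -30220 + 8049 = -22171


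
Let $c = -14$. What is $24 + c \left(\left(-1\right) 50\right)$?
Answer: $724$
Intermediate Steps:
$24 + c \left(\left(-1\right) 50\right) = 24 - 14 \left(\left(-1\right) 50\right) = 24 - -700 = 24 + 700 = 724$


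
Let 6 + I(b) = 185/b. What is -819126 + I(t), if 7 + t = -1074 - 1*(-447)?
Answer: -519329873/634 ≈ -8.1913e+5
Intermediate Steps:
t = -634 (t = -7 + (-1074 - 1*(-447)) = -7 + (-1074 + 447) = -7 - 627 = -634)
I(b) = -6 + 185/b
-819126 + I(t) = -819126 + (-6 + 185/(-634)) = -819126 + (-6 + 185*(-1/634)) = -819126 + (-6 - 185/634) = -819126 - 3989/634 = -519329873/634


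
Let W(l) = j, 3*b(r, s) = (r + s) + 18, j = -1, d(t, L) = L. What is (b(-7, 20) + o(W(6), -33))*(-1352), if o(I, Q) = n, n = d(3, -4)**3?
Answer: 217672/3 ≈ 72557.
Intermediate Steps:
b(r, s) = 6 + r/3 + s/3 (b(r, s) = ((r + s) + 18)/3 = (18 + r + s)/3 = 6 + r/3 + s/3)
W(l) = -1
n = -64 (n = (-4)**3 = -64)
o(I, Q) = -64
(b(-7, 20) + o(W(6), -33))*(-1352) = ((6 + (1/3)*(-7) + (1/3)*20) - 64)*(-1352) = ((6 - 7/3 + 20/3) - 64)*(-1352) = (31/3 - 64)*(-1352) = -161/3*(-1352) = 217672/3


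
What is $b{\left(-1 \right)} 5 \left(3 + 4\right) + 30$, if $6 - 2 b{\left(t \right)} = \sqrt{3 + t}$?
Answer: $135 - \frac{35 \sqrt{2}}{2} \approx 110.25$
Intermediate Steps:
$b{\left(t \right)} = 3 - \frac{\sqrt{3 + t}}{2}$
$b{\left(-1 \right)} 5 \left(3 + 4\right) + 30 = \left(3 - \frac{\sqrt{3 - 1}}{2}\right) 5 \left(3 + 4\right) + 30 = \left(3 - \frac{\sqrt{2}}{2}\right) 5 \cdot 7 + 30 = \left(3 - \frac{\sqrt{2}}{2}\right) 35 + 30 = \left(105 - \frac{35 \sqrt{2}}{2}\right) + 30 = 135 - \frac{35 \sqrt{2}}{2}$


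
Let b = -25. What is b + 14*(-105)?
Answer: -1495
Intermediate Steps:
b + 14*(-105) = -25 + 14*(-105) = -25 - 1470 = -1495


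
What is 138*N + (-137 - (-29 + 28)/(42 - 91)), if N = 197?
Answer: 1325400/49 ≈ 27049.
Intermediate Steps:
138*N + (-137 - (-29 + 28)/(42 - 91)) = 138*197 + (-137 - (-29 + 28)/(42 - 91)) = 27186 + (-137 - (-1)/(-49)) = 27186 + (-137 - (-1)*(-1)/49) = 27186 + (-137 - 1*1/49) = 27186 + (-137 - 1/49) = 27186 - 6714/49 = 1325400/49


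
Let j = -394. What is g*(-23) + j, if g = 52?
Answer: -1590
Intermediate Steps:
g*(-23) + j = 52*(-23) - 394 = -1196 - 394 = -1590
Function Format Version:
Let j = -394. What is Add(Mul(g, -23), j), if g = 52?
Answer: -1590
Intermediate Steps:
Add(Mul(g, -23), j) = Add(Mul(52, -23), -394) = Add(-1196, -394) = -1590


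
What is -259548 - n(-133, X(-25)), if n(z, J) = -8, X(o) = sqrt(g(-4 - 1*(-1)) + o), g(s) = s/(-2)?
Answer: -259540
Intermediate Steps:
g(s) = -s/2 (g(s) = s*(-1/2) = -s/2)
X(o) = sqrt(3/2 + o) (X(o) = sqrt(-(-4 - 1*(-1))/2 + o) = sqrt(-(-4 + 1)/2 + o) = sqrt(-1/2*(-3) + o) = sqrt(3/2 + o))
-259548 - n(-133, X(-25)) = -259548 - 1*(-8) = -259548 + 8 = -259540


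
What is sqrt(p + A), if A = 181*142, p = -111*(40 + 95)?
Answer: sqrt(10717) ≈ 103.52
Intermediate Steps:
p = -14985 (p = -111*135 = -14985)
A = 25702
sqrt(p + A) = sqrt(-14985 + 25702) = sqrt(10717)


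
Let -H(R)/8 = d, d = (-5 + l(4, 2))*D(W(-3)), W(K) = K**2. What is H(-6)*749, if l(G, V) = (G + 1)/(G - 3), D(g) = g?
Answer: 0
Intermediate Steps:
l(G, V) = (1 + G)/(-3 + G)
d = 0 (d = (-5 + (1 + 4)/(-3 + 4))*(-3)**2 = (-5 + 5/1)*9 = (-5 + 1*5)*9 = (-5 + 5)*9 = 0*9 = 0)
H(R) = 0 (H(R) = -8*0 = 0)
H(-6)*749 = 0*749 = 0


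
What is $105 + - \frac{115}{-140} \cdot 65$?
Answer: $\frac{4435}{28} \approx 158.39$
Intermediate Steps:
$105 + - \frac{115}{-140} \cdot 65 = 105 + \left(-115\right) \left(- \frac{1}{140}\right) 65 = 105 + \frac{23}{28} \cdot 65 = 105 + \frac{1495}{28} = \frac{4435}{28}$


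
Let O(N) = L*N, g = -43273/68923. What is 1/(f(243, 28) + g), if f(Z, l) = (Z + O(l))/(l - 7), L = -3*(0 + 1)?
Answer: 482461/3350008 ≈ 0.14402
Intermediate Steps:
L = -3 (L = -3*1 = -3)
g = -43273/68923 (g = -43273*1/68923 = -43273/68923 ≈ -0.62785)
O(N) = -3*N
f(Z, l) = (Z - 3*l)/(-7 + l) (f(Z, l) = (Z - 3*l)/(l - 7) = (Z - 3*l)/(-7 + l))
1/(f(243, 28) + g) = 1/((243 - 3*28)/(-7 + 28) - 43273/68923) = 1/((243 - 84)/21 - 43273/68923) = 1/((1/21)*159 - 43273/68923) = 1/(53/7 - 43273/68923) = 1/(3350008/482461) = 482461/3350008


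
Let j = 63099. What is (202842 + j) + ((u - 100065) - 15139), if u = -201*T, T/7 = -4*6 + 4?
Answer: 178877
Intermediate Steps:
T = -140 (T = 7*(-4*6 + 4) = 7*(-24 + 4) = 7*(-20) = -140)
u = 28140 (u = -201*(-140) = 28140)
(202842 + j) + ((u - 100065) - 15139) = (202842 + 63099) + ((28140 - 100065) - 15139) = 265941 + (-71925 - 15139) = 265941 - 87064 = 178877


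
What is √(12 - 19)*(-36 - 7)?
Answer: -43*I*√7 ≈ -113.77*I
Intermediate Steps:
√(12 - 19)*(-36 - 7) = √(-7)*(-43) = (I*√7)*(-43) = -43*I*√7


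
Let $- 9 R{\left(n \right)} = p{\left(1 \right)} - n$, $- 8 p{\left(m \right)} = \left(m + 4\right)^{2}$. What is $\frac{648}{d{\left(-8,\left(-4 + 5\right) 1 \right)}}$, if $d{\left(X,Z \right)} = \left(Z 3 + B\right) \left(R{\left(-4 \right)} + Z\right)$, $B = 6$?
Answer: $\frac{5184}{65} \approx 79.754$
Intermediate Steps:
$p{\left(m \right)} = - \frac{\left(4 + m\right)^{2}}{8}$ ($p{\left(m \right)} = - \frac{\left(m + 4\right)^{2}}{8} = - \frac{\left(4 + m\right)^{2}}{8}$)
$R{\left(n \right)} = \frac{25}{72} + \frac{n}{9}$ ($R{\left(n \right)} = - \frac{- \frac{\left(4 + 1\right)^{2}}{8} - n}{9} = - \frac{- \frac{5^{2}}{8} - n}{9} = - \frac{\left(- \frac{1}{8}\right) 25 - n}{9} = - \frac{- \frac{25}{8} - n}{9} = \frac{25}{72} + \frac{n}{9}$)
$d{\left(X,Z \right)} = \left(6 + 3 Z\right) \left(- \frac{7}{72} + Z\right)$ ($d{\left(X,Z \right)} = \left(Z 3 + 6\right) \left(\left(\frac{25}{72} + \frac{1}{9} \left(-4\right)\right) + Z\right) = \left(3 Z + 6\right) \left(\left(\frac{25}{72} - \frac{4}{9}\right) + Z\right) = \left(6 + 3 Z\right) \left(- \frac{7}{72} + Z\right)$)
$\frac{648}{d{\left(-8,\left(-4 + 5\right) 1 \right)}} = \frac{648}{- \frac{7}{12} + 3 \left(\left(-4 + 5\right) 1\right)^{2} + \frac{137 \left(-4 + 5\right) 1}{24}} = \frac{648}{- \frac{7}{12} + 3 \left(1 \cdot 1\right)^{2} + \frac{137 \cdot 1 \cdot 1}{24}} = \frac{648}{- \frac{7}{12} + 3 \cdot 1^{2} + \frac{137}{24} \cdot 1} = \frac{648}{- \frac{7}{12} + 3 \cdot 1 + \frac{137}{24}} = \frac{648}{- \frac{7}{12} + 3 + \frac{137}{24}} = \frac{648}{\frac{65}{8}} = 648 \cdot \frac{8}{65} = \frac{5184}{65}$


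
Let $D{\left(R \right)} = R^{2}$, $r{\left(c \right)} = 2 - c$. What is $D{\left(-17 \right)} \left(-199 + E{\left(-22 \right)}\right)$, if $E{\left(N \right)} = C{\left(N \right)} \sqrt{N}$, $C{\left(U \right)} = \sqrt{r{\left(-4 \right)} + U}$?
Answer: $-57511 - 1156 \sqrt{22} \approx -62933.0$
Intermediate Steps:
$C{\left(U \right)} = \sqrt{6 + U}$ ($C{\left(U \right)} = \sqrt{\left(2 - -4\right) + U} = \sqrt{\left(2 + 4\right) + U} = \sqrt{6 + U}$)
$E{\left(N \right)} = \sqrt{N} \sqrt{6 + N}$ ($E{\left(N \right)} = \sqrt{6 + N} \sqrt{N} = \sqrt{N} \sqrt{6 + N}$)
$D{\left(-17 \right)} \left(-199 + E{\left(-22 \right)}\right) = \left(-17\right)^{2} \left(-199 + \sqrt{-22} \sqrt{6 - 22}\right) = 289 \left(-199 + i \sqrt{22} \sqrt{-16}\right) = 289 \left(-199 + i \sqrt{22} \cdot 4 i\right) = 289 \left(-199 - 4 \sqrt{22}\right) = -57511 - 1156 \sqrt{22}$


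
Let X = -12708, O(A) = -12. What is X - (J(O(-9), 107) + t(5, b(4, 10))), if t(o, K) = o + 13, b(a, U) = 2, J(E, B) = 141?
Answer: -12867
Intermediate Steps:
t(o, K) = 13 + o
X - (J(O(-9), 107) + t(5, b(4, 10))) = -12708 - (141 + (13 + 5)) = -12708 - (141 + 18) = -12708 - 1*159 = -12708 - 159 = -12867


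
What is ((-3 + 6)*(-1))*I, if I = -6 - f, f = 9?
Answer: 45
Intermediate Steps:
I = -15 (I = -6 - 1*9 = -6 - 9 = -15)
((-3 + 6)*(-1))*I = ((-3 + 6)*(-1))*(-15) = (3*(-1))*(-15) = -3*(-15) = 45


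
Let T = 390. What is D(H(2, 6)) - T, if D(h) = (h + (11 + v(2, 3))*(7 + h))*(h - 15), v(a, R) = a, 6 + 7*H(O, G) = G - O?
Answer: -12039/7 ≈ -1719.9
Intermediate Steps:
H(O, G) = -6/7 - O/7 + G/7 (H(O, G) = -6/7 + (G - O)/7 = -6/7 + (-O/7 + G/7) = -6/7 - O/7 + G/7)
D(h) = (-15 + h)*(91 + 14*h) (D(h) = (h + (11 + 2)*(7 + h))*(h - 15) = (h + 13*(7 + h))*(-15 + h) = (h + (91 + 13*h))*(-15 + h) = (91 + 14*h)*(-15 + h) = (-15 + h)*(91 + 14*h))
D(H(2, 6)) - T = (-1365 - 119*(-6/7 - ⅐*2 + (⅐)*6) + 14*(-6/7 - ⅐*2 + (⅐)*6)²) - 1*390 = (-1365 - 119*(-6/7 - 2/7 + 6/7) + 14*(-6/7 - 2/7 + 6/7)²) - 390 = (-1365 - 119*(-2/7) + 14*(-2/7)²) - 390 = (-1365 + 34 + 14*(4/49)) - 390 = (-1365 + 34 + 8/7) - 390 = -9309/7 - 390 = -12039/7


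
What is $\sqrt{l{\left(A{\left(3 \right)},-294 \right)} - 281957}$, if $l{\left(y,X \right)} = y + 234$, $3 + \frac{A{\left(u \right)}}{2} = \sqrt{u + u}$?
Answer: $\sqrt{-281729 + 2 \sqrt{6}} \approx 530.78 i$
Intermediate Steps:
$A{\left(u \right)} = -6 + 2 \sqrt{2} \sqrt{u}$ ($A{\left(u \right)} = -6 + 2 \sqrt{u + u} = -6 + 2 \sqrt{2 u} = -6 + 2 \sqrt{2} \sqrt{u}$)
$l{\left(y,X \right)} = 234 + y$
$\sqrt{l{\left(A{\left(3 \right)},-294 \right)} - 281957} = \sqrt{\left(234 - \left(6 - 2 \sqrt{2} \sqrt{3}\right)\right) - 281957} = \sqrt{\left(234 - \left(6 - 2 \sqrt{6}\right)\right) - 281957} = \sqrt{\left(228 + 2 \sqrt{6}\right) - 281957} = \sqrt{-281729 + 2 \sqrt{6}}$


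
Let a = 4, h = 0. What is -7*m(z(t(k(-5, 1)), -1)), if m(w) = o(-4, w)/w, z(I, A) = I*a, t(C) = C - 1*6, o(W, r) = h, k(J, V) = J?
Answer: 0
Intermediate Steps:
o(W, r) = 0
t(C) = -6 + C (t(C) = C - 6 = -6 + C)
z(I, A) = 4*I (z(I, A) = I*4 = 4*I)
m(w) = 0 (m(w) = 0/w = 0)
-7*m(z(t(k(-5, 1)), -1)) = -7*0 = 0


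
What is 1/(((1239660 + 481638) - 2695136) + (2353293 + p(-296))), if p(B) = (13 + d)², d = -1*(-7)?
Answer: 1/1379855 ≈ 7.2471e-7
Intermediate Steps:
d = 7
p(B) = 400 (p(B) = (13 + 7)² = 20² = 400)
1/(((1239660 + 481638) - 2695136) + (2353293 + p(-296))) = 1/(((1239660 + 481638) - 2695136) + (2353293 + 400)) = 1/((1721298 - 2695136) + 2353693) = 1/(-973838 + 2353693) = 1/1379855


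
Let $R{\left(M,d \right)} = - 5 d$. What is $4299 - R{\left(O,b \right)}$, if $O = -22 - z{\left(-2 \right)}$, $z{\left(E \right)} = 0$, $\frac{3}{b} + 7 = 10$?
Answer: $4304$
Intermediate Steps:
$b = 1$ ($b = \frac{3}{-7 + 10} = \frac{3}{3} = 3 \cdot \frac{1}{3} = 1$)
$O = -22$ ($O = -22 - 0 = -22 + 0 = -22$)
$4299 - R{\left(O,b \right)} = 4299 - \left(-5\right) 1 = 4299 - -5 = 4299 + 5 = 4304$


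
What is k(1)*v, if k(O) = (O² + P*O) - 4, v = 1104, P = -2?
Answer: -5520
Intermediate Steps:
k(O) = -4 + O² - 2*O (k(O) = (O² - 2*O) - 4 = -4 + O² - 2*O)
k(1)*v = (-4 + 1² - 2*1)*1104 = (-4 + 1 - 2)*1104 = -5*1104 = -5520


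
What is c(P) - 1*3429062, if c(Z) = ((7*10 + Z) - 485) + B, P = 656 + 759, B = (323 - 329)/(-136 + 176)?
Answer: -68561243/20 ≈ -3.4281e+6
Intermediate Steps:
B = -3/20 (B = -6/40 = -6*1/40 = -3/20 ≈ -0.15000)
P = 1415
c(Z) = -8303/20 + Z (c(Z) = ((7*10 + Z) - 485) - 3/20 = ((70 + Z) - 485) - 3/20 = (-415 + Z) - 3/20 = -8303/20 + Z)
c(P) - 1*3429062 = (-8303/20 + 1415) - 1*3429062 = 19997/20 - 3429062 = -68561243/20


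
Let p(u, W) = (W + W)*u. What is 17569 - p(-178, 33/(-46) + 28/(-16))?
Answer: 383884/23 ≈ 16691.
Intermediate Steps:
p(u, W) = 2*W*u (p(u, W) = (2*W)*u = 2*W*u)
17569 - p(-178, 33/(-46) + 28/(-16)) = 17569 - 2*(33/(-46) + 28/(-16))*(-178) = 17569 - 2*(33*(-1/46) + 28*(-1/16))*(-178) = 17569 - 2*(-33/46 - 7/4)*(-178) = 17569 - 2*(-227)*(-178)/92 = 17569 - 1*20203/23 = 17569 - 20203/23 = 383884/23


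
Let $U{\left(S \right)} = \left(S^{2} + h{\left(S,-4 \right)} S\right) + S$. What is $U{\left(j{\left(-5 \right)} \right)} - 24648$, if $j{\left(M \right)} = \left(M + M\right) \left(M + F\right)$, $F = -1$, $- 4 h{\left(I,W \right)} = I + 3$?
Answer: $-21933$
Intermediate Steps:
$h{\left(I,W \right)} = - \frac{3}{4} - \frac{I}{4}$ ($h{\left(I,W \right)} = - \frac{I + 3}{4} = - \frac{3 + I}{4} = - \frac{3}{4} - \frac{I}{4}$)
$j{\left(M \right)} = 2 M \left(-1 + M\right)$ ($j{\left(M \right)} = \left(M + M\right) \left(M - 1\right) = 2 M \left(-1 + M\right)$)
$U{\left(S \right)} = S + S^{2} + S \left(- \frac{3}{4} - \frac{S}{4}\right)$ ($U{\left(S \right)} = \left(S^{2} + \left(- \frac{3}{4} - \frac{S}{4}\right) S\right) + S = \left(S^{2} + S \left(- \frac{3}{4} - \frac{S}{4}\right)\right) + S = S + S^{2} + S \left(- \frac{3}{4} - \frac{S}{4}\right)$)
$U{\left(j{\left(-5 \right)} \right)} - 24648 = \frac{2 \left(-5\right) \left(-1 - 5\right) \left(1 + 3 \cdot 2 \left(-5\right) \left(-1 - 5\right)\right)}{4} - 24648 = \frac{2 \left(-5\right) \left(-6\right) \left(1 + 3 \cdot 2 \left(-5\right) \left(-6\right)\right)}{4} - 24648 = \frac{1}{4} \cdot 60 \left(1 + 3 \cdot 60\right) - 24648 = \frac{1}{4} \cdot 60 \left(1 + 180\right) - 24648 = \frac{1}{4} \cdot 60 \cdot 181 - 24648 = 2715 - 24648 = -21933$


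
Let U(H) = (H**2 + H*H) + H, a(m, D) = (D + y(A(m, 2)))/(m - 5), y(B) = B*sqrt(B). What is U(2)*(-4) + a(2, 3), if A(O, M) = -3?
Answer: -41 + I*sqrt(3) ≈ -41.0 + 1.732*I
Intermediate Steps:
y(B) = B**(3/2)
a(m, D) = (D - 3*I*sqrt(3))/(-5 + m) (a(m, D) = (D + (-3)**(3/2))/(m - 5) = (D - 3*I*sqrt(3))/(-5 + m))
U(H) = H + 2*H**2 (U(H) = (H**2 + H**2) + H = 2*H**2 + H = H + 2*H**2)
U(2)*(-4) + a(2, 3) = (2*(1 + 2*2))*(-4) + (3 - 3*I*sqrt(3))/(-5 + 2) = (2*(1 + 4))*(-4) + (3 - 3*I*sqrt(3))/(-3) = (2*5)*(-4) - (3 - 3*I*sqrt(3))/3 = 10*(-4) + (-1 + I*sqrt(3)) = -40 + (-1 + I*sqrt(3)) = -41 + I*sqrt(3)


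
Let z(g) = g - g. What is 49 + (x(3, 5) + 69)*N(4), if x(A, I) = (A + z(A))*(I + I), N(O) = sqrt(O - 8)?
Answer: 49 + 198*I ≈ 49.0 + 198.0*I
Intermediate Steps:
z(g) = 0
N(O) = sqrt(-8 + O)
x(A, I) = 2*A*I (x(A, I) = (A + 0)*(I + I) = A*(2*I) = 2*A*I)
49 + (x(3, 5) + 69)*N(4) = 49 + (2*3*5 + 69)*sqrt(-8 + 4) = 49 + (30 + 69)*sqrt(-4) = 49 + 99*(2*I) = 49 + 198*I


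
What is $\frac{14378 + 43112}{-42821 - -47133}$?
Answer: $\frac{28745}{2156} \approx 13.333$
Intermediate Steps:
$\frac{14378 + 43112}{-42821 - -47133} = \frac{57490}{-42821 + 47133} = \frac{57490}{4312} = 57490 \cdot \frac{1}{4312} = \frac{28745}{2156}$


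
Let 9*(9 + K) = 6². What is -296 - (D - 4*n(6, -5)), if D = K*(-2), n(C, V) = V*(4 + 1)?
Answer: -406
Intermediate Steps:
K = -5 (K = -9 + (⅑)*6² = -9 + (⅑)*36 = -9 + 4 = -5)
n(C, V) = 5*V (n(C, V) = V*5 = 5*V)
D = 10 (D = -5*(-2) = 10)
-296 - (D - 4*n(6, -5)) = -296 - (10 - 20*(-5)) = -296 - (10 - 4*(-25)) = -296 - (10 + 100) = -296 - 1*110 = -296 - 110 = -406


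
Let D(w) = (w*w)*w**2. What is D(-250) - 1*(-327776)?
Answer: 3906577776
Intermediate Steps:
D(w) = w**4 (D(w) = w**2*w**2 = w**4)
D(-250) - 1*(-327776) = (-250)**4 - 1*(-327776) = 3906250000 + 327776 = 3906577776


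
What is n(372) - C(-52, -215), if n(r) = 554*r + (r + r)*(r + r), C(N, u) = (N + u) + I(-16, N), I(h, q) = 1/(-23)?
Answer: 17477494/23 ≈ 7.5989e+5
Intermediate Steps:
I(h, q) = -1/23
C(N, u) = -1/23 + N + u (C(N, u) = (N + u) - 1/23 = -1/23 + N + u)
n(r) = 4*r² + 554*r (n(r) = 554*r + (2*r)*(2*r) = 554*r + 4*r² = 4*r² + 554*r)
n(372) - C(-52, -215) = 2*372*(277 + 2*372) - (-1/23 - 52 - 215) = 2*372*(277 + 744) - 1*(-6142/23) = 2*372*1021 + 6142/23 = 759624 + 6142/23 = 17477494/23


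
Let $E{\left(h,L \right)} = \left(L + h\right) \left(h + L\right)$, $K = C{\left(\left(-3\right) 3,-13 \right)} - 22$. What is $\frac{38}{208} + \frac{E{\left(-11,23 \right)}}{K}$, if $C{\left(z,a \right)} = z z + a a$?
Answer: $\frac{1609}{1976} \approx 0.81427$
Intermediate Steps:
$C{\left(z,a \right)} = a^{2} + z^{2}$ ($C{\left(z,a \right)} = z^{2} + a^{2} = a^{2} + z^{2}$)
$K = 228$ ($K = \left(\left(-13\right)^{2} + \left(\left(-3\right) 3\right)^{2}\right) - 22 = \left(169 + \left(-9\right)^{2}\right) - 22 = \left(169 + 81\right) - 22 = 250 - 22 = 228$)
$E{\left(h,L \right)} = \left(L + h\right)^{2}$ ($E{\left(h,L \right)} = \left(L + h\right) \left(L + h\right) = \left(L + h\right)^{2}$)
$\frac{38}{208} + \frac{E{\left(-11,23 \right)}}{K} = \frac{38}{208} + \frac{\left(23 - 11\right)^{2}}{228} = 38 \cdot \frac{1}{208} + 12^{2} \cdot \frac{1}{228} = \frac{19}{104} + 144 \cdot \frac{1}{228} = \frac{19}{104} + \frac{12}{19} = \frac{1609}{1976}$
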